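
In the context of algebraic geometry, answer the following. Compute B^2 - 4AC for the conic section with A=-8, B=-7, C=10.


The discriminant of a conic Ax^2 + Bxy + Cy^2 + ... = 0 is B^2 - 4AC.
B^2 = (-7)^2 = 49
4AC = 4*(-8)*10 = -320
Discriminant = 49 + 320 = 369

369


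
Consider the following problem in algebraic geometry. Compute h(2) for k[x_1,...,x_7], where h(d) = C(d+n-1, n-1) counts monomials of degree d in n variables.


The Hilbert function for the polynomial ring in 7 variables is:
h(d) = C(d+n-1, n-1)
h(2) = C(2+7-1, 7-1) = C(8, 6)
= 8! / (6! * 2!)
= 28

28


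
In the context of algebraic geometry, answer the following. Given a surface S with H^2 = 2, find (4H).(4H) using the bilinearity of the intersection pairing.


Using bilinearity of the intersection pairing on a surface S:
(aH).(bH) = ab * (H.H)
We have H^2 = 2.
D.E = (4H).(4H) = 4*4*2
= 16*2
= 32

32


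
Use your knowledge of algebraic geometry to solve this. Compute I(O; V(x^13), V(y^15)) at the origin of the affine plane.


The intersection multiplicity of V(x^a) and V(y^b) at the origin is:
I(O; V(x^13), V(y^15)) = dim_k(k[x,y]/(x^13, y^15))
A basis for k[x,y]/(x^13, y^15) is the set of monomials x^i * y^j
where 0 <= i < 13 and 0 <= j < 15.
The number of such monomials is 13 * 15 = 195

195


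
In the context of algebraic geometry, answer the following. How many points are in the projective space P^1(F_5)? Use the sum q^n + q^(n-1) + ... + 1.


P^1(F_5) has (q^(n+1) - 1)/(q - 1) points.
= 5^1 + 5^0
= 5 + 1
= 6

6


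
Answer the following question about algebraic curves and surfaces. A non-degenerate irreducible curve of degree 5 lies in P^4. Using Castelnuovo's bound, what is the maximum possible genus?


Castelnuovo's bound: write d - 1 = m(r-1) + epsilon with 0 <= epsilon < r-1.
d - 1 = 5 - 1 = 4
r - 1 = 4 - 1 = 3
4 = 1*3 + 1, so m = 1, epsilon = 1
pi(d, r) = m(m-1)(r-1)/2 + m*epsilon
= 1*0*3/2 + 1*1
= 0/2 + 1
= 0 + 1 = 1

1


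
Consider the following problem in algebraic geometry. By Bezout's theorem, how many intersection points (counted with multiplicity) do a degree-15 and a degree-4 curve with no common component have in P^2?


Bezout's theorem states the intersection count equals the product of degrees.
Intersection count = 15 * 4 = 60

60


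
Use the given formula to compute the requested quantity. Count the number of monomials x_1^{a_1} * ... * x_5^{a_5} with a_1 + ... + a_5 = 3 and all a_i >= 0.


The number of degree-3 monomials in 5 variables is C(d+n-1, n-1).
= C(3+5-1, 5-1) = C(7, 4)
= 35

35


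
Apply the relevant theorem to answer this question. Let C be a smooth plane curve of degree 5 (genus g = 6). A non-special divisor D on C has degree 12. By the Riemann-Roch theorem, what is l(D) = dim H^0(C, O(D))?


First, compute the genus of a smooth plane curve of degree 5:
g = (d-1)(d-2)/2 = (5-1)(5-2)/2 = 6
For a non-special divisor D (i.e., h^1(D) = 0), Riemann-Roch gives:
l(D) = deg(D) - g + 1
Since deg(D) = 12 >= 2g - 1 = 11, D is non-special.
l(D) = 12 - 6 + 1 = 7

7


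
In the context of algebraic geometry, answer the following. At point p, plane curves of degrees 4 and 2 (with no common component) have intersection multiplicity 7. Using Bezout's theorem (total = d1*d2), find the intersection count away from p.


By Bezout's theorem, the total intersection number is d1 * d2.
Total = 4 * 2 = 8
Intersection multiplicity at p = 7
Remaining intersections = 8 - 7 = 1

1


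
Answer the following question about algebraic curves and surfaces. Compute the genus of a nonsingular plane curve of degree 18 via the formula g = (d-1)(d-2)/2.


Using the genus formula for smooth plane curves:
g = (d-1)(d-2)/2
g = (18-1)(18-2)/2
g = 17*16/2
g = 272/2 = 136

136


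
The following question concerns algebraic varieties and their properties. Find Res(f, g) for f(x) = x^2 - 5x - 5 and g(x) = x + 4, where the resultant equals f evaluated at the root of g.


For Res(f, x - c), we evaluate f at x = c.
f(-4) = (-4)^2 - 5*(-4) - 5
= 16 + 20 - 5
= 36 - 5 = 31
Res(f, g) = 31

31


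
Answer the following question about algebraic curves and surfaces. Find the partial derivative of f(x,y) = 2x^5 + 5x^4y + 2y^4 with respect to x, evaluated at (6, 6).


df/dx = 5*2*x^4 + 4*5*x^3*y
At (6,6): 5*2*6^4 + 4*5*6^3*6
= 12960 + 25920
= 38880

38880


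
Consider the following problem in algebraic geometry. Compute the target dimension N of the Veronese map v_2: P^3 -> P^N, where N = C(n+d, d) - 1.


The Veronese embedding v_d: P^n -> P^N maps each point to all
degree-d monomials in n+1 homogeneous coordinates.
N = C(n+d, d) - 1
N = C(3+2, 2) - 1
N = C(5, 2) - 1
C(5, 2) = 10
N = 10 - 1 = 9

9


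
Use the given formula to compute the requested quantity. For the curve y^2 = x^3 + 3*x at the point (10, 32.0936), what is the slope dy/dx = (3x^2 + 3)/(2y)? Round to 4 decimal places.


Using implicit differentiation of y^2 = x^3 + 3*x:
2y * dy/dx = 3x^2 + 3
dy/dx = (3x^2 + 3)/(2y)
Numerator: 3*10^2 + 3 = 303
Denominator: 2*32.0936 = 64.1872
dy/dx = 303/64.1872 = 4.7206

4.7206


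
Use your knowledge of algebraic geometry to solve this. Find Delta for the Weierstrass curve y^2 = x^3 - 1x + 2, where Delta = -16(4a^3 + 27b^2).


Compute each component:
4a^3 = 4*(-1)^3 = 4*(-1) = -4
27b^2 = 27*2^2 = 27*4 = 108
4a^3 + 27b^2 = -4 + 108 = 104
Delta = -16*104 = -1664

-1664


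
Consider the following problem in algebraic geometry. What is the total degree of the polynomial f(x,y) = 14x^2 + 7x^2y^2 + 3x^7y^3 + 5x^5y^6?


Examine each term for its total degree (sum of exponents).
  Term '14x^2' has total degree 2+0 = 2.
  Term '7x^2y^2' has total degree 2+2 = 4.
  Term '3x^7y^3' has total degree 7+3 = 10.
  Term '5x^5y^6' has total degree 5+6 = 11.
The maximum total degree among all terms is 11.

11


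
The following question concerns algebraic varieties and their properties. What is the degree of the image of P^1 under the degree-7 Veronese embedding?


The Veronese variety v_7(P^1) has degree d^r.
d^r = 7^1 = 7

7


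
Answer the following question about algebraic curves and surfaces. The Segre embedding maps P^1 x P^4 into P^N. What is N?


The Segre embedding maps P^m x P^n into P^N via
all products of coordinates from each factor.
N = (m+1)(n+1) - 1
N = (1+1)(4+1) - 1
N = 2*5 - 1
N = 10 - 1 = 9

9


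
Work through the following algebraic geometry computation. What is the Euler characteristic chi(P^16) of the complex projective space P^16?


The complex projective space P^16 has one cell in each even real dimension 0, 2, ..., 32.
The cohomology groups are H^{2k}(P^16) = Z for k = 0,...,16, and 0 otherwise.
Euler characteristic = sum of Betti numbers = 1 per even-dimensional cohomology group.
chi(P^16) = 16 + 1 = 17

17


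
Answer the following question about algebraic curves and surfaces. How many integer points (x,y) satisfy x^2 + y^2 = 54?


Systematically check integer values of x where x^2 <= 54.
For each valid x, check if 54 - x^2 is a perfect square.
Total integer solutions found: 0

0


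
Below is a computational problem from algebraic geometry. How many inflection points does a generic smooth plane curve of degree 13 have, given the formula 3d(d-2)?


For a general smooth plane curve C of degree d, the inflection points are
the intersection of C with its Hessian curve, which has degree 3(d-2).
By Bezout, the total intersection number is d * 3(d-2) = 13 * 33 = 429.
For a general curve every flex is ordinary, so each contributes
multiplicity 1 to C·Hess(C), and the number of distinct inflection
points is 3d(d-2).
Inflection points = 3*13*(13-2) = 3*13*11 = 429

429


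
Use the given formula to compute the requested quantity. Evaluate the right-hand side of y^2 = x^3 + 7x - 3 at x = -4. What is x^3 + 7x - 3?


Compute x^3 + 7x - 3 at x = -4:
x^3 = (-4)^3 = -64
7*x = 7*(-4) = -28
Sum: -64 - 28 - 3 = -95

-95


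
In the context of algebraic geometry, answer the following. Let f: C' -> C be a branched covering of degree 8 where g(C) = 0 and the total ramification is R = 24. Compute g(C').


Riemann-Hurwitz formula: 2g' - 2 = d(2g - 2) + R
Given: d = 8, g = 0, R = 24
2g' - 2 = 8*(2*0 - 2) + 24
2g' - 2 = 8*(-2) + 24
2g' - 2 = -16 + 24 = 8
2g' = 10
g' = 5

5


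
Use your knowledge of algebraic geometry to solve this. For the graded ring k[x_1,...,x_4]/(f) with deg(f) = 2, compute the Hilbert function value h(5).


For R = k[x_1,...,x_n]/(f) with f homogeneous of degree e:
The Hilbert series is (1 - t^e)/(1 - t)^n.
So h(d) = C(d+n-1, n-1) - C(d-e+n-1, n-1) for d >= e.
With n=4, e=2, d=5:
C(5+4-1, 4-1) = C(8, 3) = 56
C(5-2+4-1, 4-1) = C(6, 3) = 20
h(5) = 56 - 20 = 36

36


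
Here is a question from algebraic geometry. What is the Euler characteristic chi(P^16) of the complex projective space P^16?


The complex projective space P^16 has one cell in each even real dimension 0, 2, ..., 32.
The cohomology groups are H^{2k}(P^16) = Z for k = 0,...,16, and 0 otherwise.
Euler characteristic = sum of Betti numbers = 1 per even-dimensional cohomology group.
chi(P^16) = 16 + 1 = 17

17


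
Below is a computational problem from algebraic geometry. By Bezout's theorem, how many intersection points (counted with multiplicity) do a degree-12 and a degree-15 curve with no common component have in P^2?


Bezout's theorem states the intersection count equals the product of degrees.
Intersection count = 12 * 15 = 180

180


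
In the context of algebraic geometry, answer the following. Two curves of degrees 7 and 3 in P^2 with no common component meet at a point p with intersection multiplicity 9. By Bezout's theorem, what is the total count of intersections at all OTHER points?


By Bezout's theorem, the total intersection number is d1 * d2.
Total = 7 * 3 = 21
Intersection multiplicity at p = 9
Remaining intersections = 21 - 9 = 12

12


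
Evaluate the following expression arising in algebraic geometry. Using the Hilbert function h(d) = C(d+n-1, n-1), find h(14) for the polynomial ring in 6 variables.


The Hilbert function for the polynomial ring in 6 variables is:
h(d) = C(d+n-1, n-1)
h(14) = C(14+6-1, 6-1) = C(19, 5)
= 19! / (5! * 14!)
= 11628

11628


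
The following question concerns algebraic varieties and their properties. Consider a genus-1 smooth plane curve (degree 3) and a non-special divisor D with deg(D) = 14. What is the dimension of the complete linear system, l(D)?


First, compute the genus of a smooth plane curve of degree 3:
g = (d-1)(d-2)/2 = (3-1)(3-2)/2 = 1
For a non-special divisor D (i.e., h^1(D) = 0), Riemann-Roch gives:
l(D) = deg(D) - g + 1
Since deg(D) = 14 >= 2g - 1 = 1, D is non-special.
l(D) = 14 - 1 + 1 = 14

14


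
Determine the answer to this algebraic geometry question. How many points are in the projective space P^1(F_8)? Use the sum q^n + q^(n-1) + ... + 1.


P^1(F_8) has (q^(n+1) - 1)/(q - 1) points.
= 8^1 + 8^0
= 8 + 1
= 9

9


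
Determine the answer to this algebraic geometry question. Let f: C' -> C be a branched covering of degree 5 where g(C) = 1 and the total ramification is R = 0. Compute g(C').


Riemann-Hurwitz formula: 2g' - 2 = d(2g - 2) + R
Given: d = 5, g = 1, R = 0
2g' - 2 = 5*(2*1 - 2) + 0
2g' - 2 = 5*0 + 0
2g' - 2 = 0 + 0 = 0
2g' = 2
g' = 1

1


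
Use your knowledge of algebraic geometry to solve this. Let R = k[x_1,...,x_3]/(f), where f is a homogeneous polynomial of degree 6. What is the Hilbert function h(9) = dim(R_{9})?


For R = k[x_1,...,x_n]/(f) with f homogeneous of degree e:
The Hilbert series is (1 - t^e)/(1 - t)^n.
So h(d) = C(d+n-1, n-1) - C(d-e+n-1, n-1) for d >= e.
With n=3, e=6, d=9:
C(9+3-1, 3-1) = C(11, 2) = 55
C(9-6+3-1, 3-1) = C(5, 2) = 10
h(9) = 55 - 10 = 45

45


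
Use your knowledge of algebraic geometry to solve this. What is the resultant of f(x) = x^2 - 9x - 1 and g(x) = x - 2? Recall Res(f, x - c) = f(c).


For Res(f, x - c), we evaluate f at x = c.
f(2) = 2^2 - 9*2 - 1
= 4 - 18 - 1
= -14 - 1 = -15
Res(f, g) = -15

-15


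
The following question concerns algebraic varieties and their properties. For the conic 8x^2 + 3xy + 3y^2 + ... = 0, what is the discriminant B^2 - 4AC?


The discriminant of a conic Ax^2 + Bxy + Cy^2 + ... = 0 is B^2 - 4AC.
B^2 = 3^2 = 9
4AC = 4*8*3 = 96
Discriminant = 9 - 96 = -87

-87


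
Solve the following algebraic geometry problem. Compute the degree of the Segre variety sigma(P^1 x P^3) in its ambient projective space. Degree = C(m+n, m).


The degree of the Segre variety P^1 x P^3 is C(m+n, m).
= C(4, 1)
= 4

4


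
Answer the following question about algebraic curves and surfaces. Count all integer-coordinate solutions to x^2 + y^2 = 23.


Systematically check integer values of x where x^2 <= 23.
For each valid x, check if 23 - x^2 is a perfect square.
Total integer solutions found: 0

0


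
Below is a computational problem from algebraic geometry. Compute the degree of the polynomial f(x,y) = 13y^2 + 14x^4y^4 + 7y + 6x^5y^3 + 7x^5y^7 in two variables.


Examine each term for its total degree (sum of exponents).
  Term '13y^2' has total degree 0+2 = 2.
  Term '14x^4y^4' has total degree 4+4 = 8.
  Term '7y' has total degree 0+1 = 1.
  Term '6x^5y^3' has total degree 5+3 = 8.
  Term '7x^5y^7' has total degree 5+7 = 12.
The maximum total degree among all terms is 12.

12


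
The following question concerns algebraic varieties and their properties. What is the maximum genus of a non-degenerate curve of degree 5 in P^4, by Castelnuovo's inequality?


Castelnuovo's bound: write d - 1 = m(r-1) + epsilon with 0 <= epsilon < r-1.
d - 1 = 5 - 1 = 4
r - 1 = 4 - 1 = 3
4 = 1*3 + 1, so m = 1, epsilon = 1
pi(d, r) = m(m-1)(r-1)/2 + m*epsilon
= 1*0*3/2 + 1*1
= 0/2 + 1
= 0 + 1 = 1

1


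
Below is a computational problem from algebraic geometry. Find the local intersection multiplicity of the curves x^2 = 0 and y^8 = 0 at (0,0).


The intersection multiplicity of V(x^a) and V(y^b) at the origin is:
I(O; V(x^2), V(y^8)) = dim_k(k[x,y]/(x^2, y^8))
A basis for k[x,y]/(x^2, y^8) is the set of monomials x^i * y^j
where 0 <= i < 2 and 0 <= j < 8.
The number of such monomials is 2 * 8 = 16

16


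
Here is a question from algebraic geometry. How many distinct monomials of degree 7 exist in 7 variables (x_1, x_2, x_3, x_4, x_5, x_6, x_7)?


The number of degree-7 monomials in 7 variables is C(d+n-1, n-1).
= C(7+7-1, 7-1) = C(13, 6)
= 1716

1716


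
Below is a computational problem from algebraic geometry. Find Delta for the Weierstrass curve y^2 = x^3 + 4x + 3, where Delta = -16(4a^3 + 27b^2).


Compute each component:
4a^3 = 4*4^3 = 4*64 = 256
27b^2 = 27*3^2 = 27*9 = 243
4a^3 + 27b^2 = 256 + 243 = 499
Delta = -16*499 = -7984

-7984


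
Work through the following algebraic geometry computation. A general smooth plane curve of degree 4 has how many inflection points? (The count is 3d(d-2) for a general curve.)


For a general smooth plane curve C of degree d, the inflection points are
the intersection of C with its Hessian curve, which has degree 3(d-2).
By Bezout, the total intersection number is d * 3(d-2) = 4 * 6 = 24.
For a general curve every flex is ordinary, so each contributes
multiplicity 1 to C·Hess(C), and the number of distinct inflection
points is 3d(d-2).
Inflection points = 3*4*(4-2) = 3*4*2 = 24

24


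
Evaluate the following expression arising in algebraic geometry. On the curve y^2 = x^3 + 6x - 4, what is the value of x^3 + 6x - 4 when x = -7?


Compute x^3 + 6x - 4 at x = -7:
x^3 = (-7)^3 = -343
6*x = 6*(-7) = -42
Sum: -343 - 42 - 4 = -389

-389


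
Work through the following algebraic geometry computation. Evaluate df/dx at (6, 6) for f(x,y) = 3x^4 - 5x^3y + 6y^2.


df/dx = 4*3*x^3 + 3*(-5)*x^2*y
At (6,6): 4*3*6^3 + 3*(-5)*6^2*6
= 2592 - 3240
= -648

-648


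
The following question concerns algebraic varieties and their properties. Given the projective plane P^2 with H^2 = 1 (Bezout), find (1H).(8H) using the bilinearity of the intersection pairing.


Using bilinearity of the intersection pairing on the projective plane P^2:
(aH).(bH) = ab * (H.H)
We have H^2 = 1 (Bezout).
D.E = (1H).(8H) = 1*8*1
= 8*1
= 8

8


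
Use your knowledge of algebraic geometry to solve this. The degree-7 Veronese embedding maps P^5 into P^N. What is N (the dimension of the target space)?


The Veronese embedding v_d: P^n -> P^N maps each point to all
degree-d monomials in n+1 homogeneous coordinates.
N = C(n+d, d) - 1
N = C(5+7, 7) - 1
N = C(12, 7) - 1
C(12, 7) = 792
N = 792 - 1 = 791

791


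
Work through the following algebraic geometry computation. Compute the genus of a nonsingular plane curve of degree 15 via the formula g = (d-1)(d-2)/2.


Using the genus formula for smooth plane curves:
g = (d-1)(d-2)/2
g = (15-1)(15-2)/2
g = 14*13/2
g = 182/2 = 91

91


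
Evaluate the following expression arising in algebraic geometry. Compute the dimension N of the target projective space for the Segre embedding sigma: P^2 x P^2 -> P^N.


The Segre embedding maps P^m x P^n into P^N via
all products of coordinates from each factor.
N = (m+1)(n+1) - 1
N = (2+1)(2+1) - 1
N = 3*3 - 1
N = 9 - 1 = 8

8


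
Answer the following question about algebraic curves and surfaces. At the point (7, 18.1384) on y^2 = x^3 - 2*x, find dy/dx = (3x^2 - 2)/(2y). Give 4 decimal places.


Using implicit differentiation of y^2 = x^3 - 2*x:
2y * dy/dx = 3x^2 - 2
dy/dx = (3x^2 - 2)/(2y)
Numerator: 3*7^2 - 2 = 145
Denominator: 2*18.1384 = 36.2768
dy/dx = 145/36.2768 = 3.9970

3.9970


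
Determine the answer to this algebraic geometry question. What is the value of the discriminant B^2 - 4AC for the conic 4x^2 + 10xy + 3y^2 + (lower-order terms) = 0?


The discriminant of a conic Ax^2 + Bxy + Cy^2 + ... = 0 is B^2 - 4AC.
B^2 = 10^2 = 100
4AC = 4*4*3 = 48
Discriminant = 100 - 48 = 52

52


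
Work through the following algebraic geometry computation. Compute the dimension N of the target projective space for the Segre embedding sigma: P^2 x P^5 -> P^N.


The Segre embedding maps P^m x P^n into P^N via
all products of coordinates from each factor.
N = (m+1)(n+1) - 1
N = (2+1)(5+1) - 1
N = 3*6 - 1
N = 18 - 1 = 17

17


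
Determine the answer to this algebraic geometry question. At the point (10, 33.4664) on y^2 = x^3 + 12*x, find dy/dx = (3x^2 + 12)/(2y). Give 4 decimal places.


Using implicit differentiation of y^2 = x^3 + 12*x:
2y * dy/dx = 3x^2 + 12
dy/dx = (3x^2 + 12)/(2y)
Numerator: 3*10^2 + 12 = 312
Denominator: 2*33.4664 = 66.9328
dy/dx = 312/66.9328 = 4.6614

4.6614


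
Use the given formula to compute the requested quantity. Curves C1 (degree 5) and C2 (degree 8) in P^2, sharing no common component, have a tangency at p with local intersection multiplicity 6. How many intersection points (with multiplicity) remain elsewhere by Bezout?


By Bezout's theorem, the total intersection number is d1 * d2.
Total = 5 * 8 = 40
Intersection multiplicity at p = 6
Remaining intersections = 40 - 6 = 34

34


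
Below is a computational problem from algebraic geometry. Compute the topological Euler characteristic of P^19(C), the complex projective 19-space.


The complex projective space P^19 has one cell in each even real dimension 0, 2, ..., 38.
The cohomology groups are H^{2k}(P^19) = Z for k = 0,...,19, and 0 otherwise.
Euler characteristic = sum of Betti numbers = 1 per even-dimensional cohomology group.
chi(P^19) = 19 + 1 = 20

20


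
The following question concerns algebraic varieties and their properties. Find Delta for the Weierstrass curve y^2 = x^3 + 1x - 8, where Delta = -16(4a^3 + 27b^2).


Compute each component:
4a^3 = 4*1^3 = 4*1 = 4
27b^2 = 27*(-8)^2 = 27*64 = 1728
4a^3 + 27b^2 = 4 + 1728 = 1732
Delta = -16*1732 = -27712

-27712


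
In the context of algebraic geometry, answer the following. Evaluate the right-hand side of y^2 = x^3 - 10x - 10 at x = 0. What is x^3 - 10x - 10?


Compute x^3 - 10x - 10 at x = 0:
x^3 = 0^3 = 0
(-10)*x = (-10)*0 = 0
Sum: 0 + 0 - 10 = -10

-10


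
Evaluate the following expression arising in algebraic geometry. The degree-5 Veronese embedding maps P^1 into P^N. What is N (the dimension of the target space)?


The Veronese embedding v_d: P^n -> P^N maps each point to all
degree-d monomials in n+1 homogeneous coordinates.
N = C(n+d, d) - 1
N = C(1+5, 5) - 1
N = C(6, 5) - 1
C(6, 5) = 6
N = 6 - 1 = 5

5


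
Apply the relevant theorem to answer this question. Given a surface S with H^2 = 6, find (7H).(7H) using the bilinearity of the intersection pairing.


Using bilinearity of the intersection pairing on a surface S:
(aH).(bH) = ab * (H.H)
We have H^2 = 6.
D.E = (7H).(7H) = 7*7*6
= 49*6
= 294

294


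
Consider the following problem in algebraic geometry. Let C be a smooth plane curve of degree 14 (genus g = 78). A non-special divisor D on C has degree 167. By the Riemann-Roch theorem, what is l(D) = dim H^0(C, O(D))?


First, compute the genus of a smooth plane curve of degree 14:
g = (d-1)(d-2)/2 = (14-1)(14-2)/2 = 78
For a non-special divisor D (i.e., h^1(D) = 0), Riemann-Roch gives:
l(D) = deg(D) - g + 1
Since deg(D) = 167 >= 2g - 1 = 155, D is non-special.
l(D) = 167 - 78 + 1 = 90

90


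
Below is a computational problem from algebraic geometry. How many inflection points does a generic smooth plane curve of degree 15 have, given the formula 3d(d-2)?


For a general smooth plane curve C of degree d, the inflection points are
the intersection of C with its Hessian curve, which has degree 3(d-2).
By Bezout, the total intersection number is d * 3(d-2) = 15 * 39 = 585.
For a general curve every flex is ordinary, so each contributes
multiplicity 1 to C·Hess(C), and the number of distinct inflection
points is 3d(d-2).
Inflection points = 3*15*(15-2) = 3*15*13 = 585

585


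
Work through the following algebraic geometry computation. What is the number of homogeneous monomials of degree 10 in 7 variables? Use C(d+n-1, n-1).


The number of degree-10 monomials in 7 variables is C(d+n-1, n-1).
= C(10+7-1, 7-1) = C(16, 6)
= 8008

8008


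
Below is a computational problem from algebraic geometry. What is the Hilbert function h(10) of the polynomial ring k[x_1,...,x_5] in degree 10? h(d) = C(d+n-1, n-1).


The Hilbert function for the polynomial ring in 5 variables is:
h(d) = C(d+n-1, n-1)
h(10) = C(10+5-1, 5-1) = C(14, 4)
= 14! / (4! * 10!)
= 1001

1001


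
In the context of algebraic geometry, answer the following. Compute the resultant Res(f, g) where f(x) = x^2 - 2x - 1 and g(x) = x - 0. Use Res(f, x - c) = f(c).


For Res(f, x - c), we evaluate f at x = c.
f(0) = 0^2 - 2*0 - 1
= 0 + 0 - 1
= 0 - 1 = -1
Res(f, g) = -1

-1


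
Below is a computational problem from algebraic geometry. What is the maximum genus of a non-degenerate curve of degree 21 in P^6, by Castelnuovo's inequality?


Castelnuovo's bound: write d - 1 = m(r-1) + epsilon with 0 <= epsilon < r-1.
d - 1 = 21 - 1 = 20
r - 1 = 6 - 1 = 5
20 = 4*5 + 0, so m = 4, epsilon = 0
pi(d, r) = m(m-1)(r-1)/2 + m*epsilon
= 4*3*5/2 + 4*0
= 60/2 + 0
= 30 + 0 = 30

30


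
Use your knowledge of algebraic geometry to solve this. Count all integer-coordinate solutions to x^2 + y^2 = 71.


Systematically check integer values of x where x^2 <= 71.
For each valid x, check if 71 - x^2 is a perfect square.
Total integer solutions found: 0

0


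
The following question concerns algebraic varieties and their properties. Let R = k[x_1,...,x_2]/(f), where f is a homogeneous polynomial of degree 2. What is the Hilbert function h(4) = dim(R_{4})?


For R = k[x_1,...,x_n]/(f) with f homogeneous of degree e:
The Hilbert series is (1 - t^e)/(1 - t)^n.
So h(d) = C(d+n-1, n-1) - C(d-e+n-1, n-1) for d >= e.
With n=2, e=2, d=4:
C(4+2-1, 2-1) = C(5, 1) = 5
C(4-2+2-1, 2-1) = C(3, 1) = 3
h(4) = 5 - 3 = 2

2


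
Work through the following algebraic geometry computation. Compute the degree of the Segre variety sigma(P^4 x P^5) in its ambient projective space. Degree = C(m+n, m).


The degree of the Segre variety P^4 x P^5 is C(m+n, m).
= C(9, 4)
= 126

126


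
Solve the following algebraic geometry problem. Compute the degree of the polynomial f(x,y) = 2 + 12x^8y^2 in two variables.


Examine each term for its total degree (sum of exponents).
  Term '2' has total degree 0+0 = 0.
  Term '12x^8y^2' has total degree 8+2 = 10.
The maximum total degree among all terms is 10.

10


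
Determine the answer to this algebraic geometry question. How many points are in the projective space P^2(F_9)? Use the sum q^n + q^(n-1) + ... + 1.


P^2(F_9) has (q^(n+1) - 1)/(q - 1) points.
= 9^2 + 9^1 + 9^0
= 81 + 9 + 1
= 91

91


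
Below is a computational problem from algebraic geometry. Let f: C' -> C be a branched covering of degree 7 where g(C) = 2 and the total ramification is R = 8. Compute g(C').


Riemann-Hurwitz formula: 2g' - 2 = d(2g - 2) + R
Given: d = 7, g = 2, R = 8
2g' - 2 = 7*(2*2 - 2) + 8
2g' - 2 = 7*2 + 8
2g' - 2 = 14 + 8 = 22
2g' = 24
g' = 12

12


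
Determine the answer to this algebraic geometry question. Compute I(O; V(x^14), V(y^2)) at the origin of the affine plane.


The intersection multiplicity of V(x^a) and V(y^b) at the origin is:
I(O; V(x^14), V(y^2)) = dim_k(k[x,y]/(x^14, y^2))
A basis for k[x,y]/(x^14, y^2) is the set of monomials x^i * y^j
where 0 <= i < 14 and 0 <= j < 2.
The number of such monomials is 14 * 2 = 28

28


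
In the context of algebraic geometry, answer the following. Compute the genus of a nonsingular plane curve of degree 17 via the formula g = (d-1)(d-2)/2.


Using the genus formula for smooth plane curves:
g = (d-1)(d-2)/2
g = (17-1)(17-2)/2
g = 16*15/2
g = 240/2 = 120

120


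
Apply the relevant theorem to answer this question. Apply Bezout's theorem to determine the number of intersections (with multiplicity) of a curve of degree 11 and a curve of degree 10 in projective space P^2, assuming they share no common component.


Bezout's theorem states the intersection count equals the product of degrees.
Intersection count = 11 * 10 = 110

110


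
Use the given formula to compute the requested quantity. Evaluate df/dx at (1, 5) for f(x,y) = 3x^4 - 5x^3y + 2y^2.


df/dx = 4*3*x^3 + 3*(-5)*x^2*y
At (1,5): 4*3*1^3 + 3*(-5)*1^2*5
= 12 - 75
= -63

-63


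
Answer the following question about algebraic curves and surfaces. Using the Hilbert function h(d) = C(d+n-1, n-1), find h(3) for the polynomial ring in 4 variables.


The Hilbert function for the polynomial ring in 4 variables is:
h(d) = C(d+n-1, n-1)
h(3) = C(3+4-1, 4-1) = C(6, 3)
= 6! / (3! * 3!)
= 20

20


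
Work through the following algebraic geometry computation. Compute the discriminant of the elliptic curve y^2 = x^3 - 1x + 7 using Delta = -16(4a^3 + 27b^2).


Compute each component:
4a^3 = 4*(-1)^3 = 4*(-1) = -4
27b^2 = 27*7^2 = 27*49 = 1323
4a^3 + 27b^2 = -4 + 1323 = 1319
Delta = -16*1319 = -21104

-21104


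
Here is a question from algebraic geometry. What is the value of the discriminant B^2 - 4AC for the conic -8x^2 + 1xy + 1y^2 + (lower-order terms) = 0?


The discriminant of a conic Ax^2 + Bxy + Cy^2 + ... = 0 is B^2 - 4AC.
B^2 = 1^2 = 1
4AC = 4*(-8)*1 = -32
Discriminant = 1 + 32 = 33

33


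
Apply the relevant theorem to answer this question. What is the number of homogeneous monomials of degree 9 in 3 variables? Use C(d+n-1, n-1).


The number of degree-9 monomials in 3 variables is C(d+n-1, n-1).
= C(9+3-1, 3-1) = C(11, 2)
= 55

55


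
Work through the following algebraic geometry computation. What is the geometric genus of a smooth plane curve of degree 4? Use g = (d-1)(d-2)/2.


Using the genus formula for smooth plane curves:
g = (d-1)(d-2)/2
g = (4-1)(4-2)/2
g = 3*2/2
g = 6/2 = 3

3


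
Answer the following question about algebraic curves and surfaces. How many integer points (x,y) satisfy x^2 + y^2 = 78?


Systematically check integer values of x where x^2 <= 78.
For each valid x, check if 78 - x^2 is a perfect square.
Total integer solutions found: 0

0


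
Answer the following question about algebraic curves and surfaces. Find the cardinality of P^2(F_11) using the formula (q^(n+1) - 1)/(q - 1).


P^2(F_11) has (q^(n+1) - 1)/(q - 1) points.
= 11^2 + 11^1 + 11^0
= 121 + 11 + 1
= 133

133


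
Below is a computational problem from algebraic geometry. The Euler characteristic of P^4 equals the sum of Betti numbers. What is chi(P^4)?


The complex projective space P^4 has one cell in each even real dimension 0, 2, ..., 8.
The cohomology groups are H^{2k}(P^4) = Z for k = 0,...,4, and 0 otherwise.
Euler characteristic = sum of Betti numbers = 1 per even-dimensional cohomology group.
chi(P^4) = 4 + 1 = 5

5


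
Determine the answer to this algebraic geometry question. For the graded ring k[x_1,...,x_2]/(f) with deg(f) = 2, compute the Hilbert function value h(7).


For R = k[x_1,...,x_n]/(f) with f homogeneous of degree e:
The Hilbert series is (1 - t^e)/(1 - t)^n.
So h(d) = C(d+n-1, n-1) - C(d-e+n-1, n-1) for d >= e.
With n=2, e=2, d=7:
C(7+2-1, 2-1) = C(8, 1) = 8
C(7-2+2-1, 2-1) = C(6, 1) = 6
h(7) = 8 - 6 = 2

2


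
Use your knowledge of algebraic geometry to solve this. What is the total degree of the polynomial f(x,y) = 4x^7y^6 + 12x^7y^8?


Examine each term for its total degree (sum of exponents).
  Term '4x^7y^6' has total degree 7+6 = 13.
  Term '12x^7y^8' has total degree 7+8 = 15.
The maximum total degree among all terms is 15.

15


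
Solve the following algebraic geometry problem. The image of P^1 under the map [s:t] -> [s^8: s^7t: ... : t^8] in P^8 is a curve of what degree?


The rational normal curve in P^8 is the image of P^1 under the 8-uple Veronese.
A general hyperplane in P^8 pulls back to a degree-8 form on P^1, which has 8 zeros,
so the curve meets a general hyperplane in 8 points. Degree = 8.

8


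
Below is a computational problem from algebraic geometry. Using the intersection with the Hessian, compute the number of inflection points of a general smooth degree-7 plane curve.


For a general smooth plane curve C of degree d, the inflection points are
the intersection of C with its Hessian curve, which has degree 3(d-2).
By Bezout, the total intersection number is d * 3(d-2) = 7 * 15 = 105.
For a general curve every flex is ordinary, so each contributes
multiplicity 1 to C·Hess(C), and the number of distinct inflection
points is 3d(d-2).
Inflection points = 3*7*(7-2) = 3*7*5 = 105

105


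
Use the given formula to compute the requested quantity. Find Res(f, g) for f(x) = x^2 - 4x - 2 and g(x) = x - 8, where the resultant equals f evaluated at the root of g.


For Res(f, x - c), we evaluate f at x = c.
f(8) = 8^2 - 4*8 - 2
= 64 - 32 - 2
= 32 - 2 = 30
Res(f, g) = 30

30


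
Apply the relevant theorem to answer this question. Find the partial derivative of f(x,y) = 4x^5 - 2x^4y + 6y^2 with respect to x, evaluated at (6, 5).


df/dx = 5*4*x^4 + 4*(-2)*x^3*y
At (6,5): 5*4*6^4 + 4*(-2)*6^3*5
= 25920 - 8640
= 17280

17280


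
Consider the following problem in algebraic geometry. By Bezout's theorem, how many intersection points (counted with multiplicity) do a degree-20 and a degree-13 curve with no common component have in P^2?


Bezout's theorem states the intersection count equals the product of degrees.
Intersection count = 20 * 13 = 260

260


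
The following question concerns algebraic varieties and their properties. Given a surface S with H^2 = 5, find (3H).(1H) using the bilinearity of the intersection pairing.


Using bilinearity of the intersection pairing on a surface S:
(aH).(bH) = ab * (H.H)
We have H^2 = 5.
D.E = (3H).(1H) = 3*1*5
= 3*5
= 15

15


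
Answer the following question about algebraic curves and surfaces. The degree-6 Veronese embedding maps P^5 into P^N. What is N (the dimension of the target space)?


The Veronese embedding v_d: P^n -> P^N maps each point to all
degree-d monomials in n+1 homogeneous coordinates.
N = C(n+d, d) - 1
N = C(5+6, 6) - 1
N = C(11, 6) - 1
C(11, 6) = 462
N = 462 - 1 = 461

461


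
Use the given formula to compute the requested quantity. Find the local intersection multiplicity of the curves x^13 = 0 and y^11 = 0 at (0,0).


The intersection multiplicity of V(x^a) and V(y^b) at the origin is:
I(O; V(x^13), V(y^11)) = dim_k(k[x,y]/(x^13, y^11))
A basis for k[x,y]/(x^13, y^11) is the set of monomials x^i * y^j
where 0 <= i < 13 and 0 <= j < 11.
The number of such monomials is 13 * 11 = 143

143


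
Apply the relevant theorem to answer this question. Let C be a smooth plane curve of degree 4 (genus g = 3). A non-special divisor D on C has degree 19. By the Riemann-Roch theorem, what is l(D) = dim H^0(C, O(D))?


First, compute the genus of a smooth plane curve of degree 4:
g = (d-1)(d-2)/2 = (4-1)(4-2)/2 = 3
For a non-special divisor D (i.e., h^1(D) = 0), Riemann-Roch gives:
l(D) = deg(D) - g + 1
Since deg(D) = 19 >= 2g - 1 = 5, D is non-special.
l(D) = 19 - 3 + 1 = 17

17


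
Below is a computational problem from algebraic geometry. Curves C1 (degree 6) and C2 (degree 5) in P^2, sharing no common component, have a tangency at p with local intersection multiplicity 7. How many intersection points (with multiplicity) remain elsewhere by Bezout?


By Bezout's theorem, the total intersection number is d1 * d2.
Total = 6 * 5 = 30
Intersection multiplicity at p = 7
Remaining intersections = 30 - 7 = 23

23


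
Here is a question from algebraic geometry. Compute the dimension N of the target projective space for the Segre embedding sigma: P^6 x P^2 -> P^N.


The Segre embedding maps P^m x P^n into P^N via
all products of coordinates from each factor.
N = (m+1)(n+1) - 1
N = (6+1)(2+1) - 1
N = 7*3 - 1
N = 21 - 1 = 20

20


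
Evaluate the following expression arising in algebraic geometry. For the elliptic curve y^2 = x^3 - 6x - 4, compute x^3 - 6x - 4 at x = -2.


Compute x^3 - 6x - 4 at x = -2:
x^3 = (-2)^3 = -8
(-6)*x = (-6)*(-2) = 12
Sum: -8 + 12 - 4 = 0

0


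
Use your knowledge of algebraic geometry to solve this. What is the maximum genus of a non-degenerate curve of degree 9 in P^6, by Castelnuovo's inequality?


Castelnuovo's bound: write d - 1 = m(r-1) + epsilon with 0 <= epsilon < r-1.
d - 1 = 9 - 1 = 8
r - 1 = 6 - 1 = 5
8 = 1*5 + 3, so m = 1, epsilon = 3
pi(d, r) = m(m-1)(r-1)/2 + m*epsilon
= 1*0*5/2 + 1*3
= 0/2 + 3
= 0 + 3 = 3

3


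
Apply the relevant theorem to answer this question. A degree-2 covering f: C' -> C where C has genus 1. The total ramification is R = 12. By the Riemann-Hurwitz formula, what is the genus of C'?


Riemann-Hurwitz formula: 2g' - 2 = d(2g - 2) + R
Given: d = 2, g = 1, R = 12
2g' - 2 = 2*(2*1 - 2) + 12
2g' - 2 = 2*0 + 12
2g' - 2 = 0 + 12 = 12
2g' = 14
g' = 7

7


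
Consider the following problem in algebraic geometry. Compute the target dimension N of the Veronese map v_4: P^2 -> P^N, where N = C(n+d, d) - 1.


The Veronese embedding v_d: P^n -> P^N maps each point to all
degree-d monomials in n+1 homogeneous coordinates.
N = C(n+d, d) - 1
N = C(2+4, 4) - 1
N = C(6, 4) - 1
C(6, 4) = 15
N = 15 - 1 = 14

14


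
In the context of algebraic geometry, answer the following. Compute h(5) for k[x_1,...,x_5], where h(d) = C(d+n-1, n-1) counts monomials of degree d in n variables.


The Hilbert function for the polynomial ring in 5 variables is:
h(d) = C(d+n-1, n-1)
h(5) = C(5+5-1, 5-1) = C(9, 4)
= 9! / (4! * 5!)
= 126

126


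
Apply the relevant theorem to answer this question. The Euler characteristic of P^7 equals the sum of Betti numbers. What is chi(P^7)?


The complex projective space P^7 has one cell in each even real dimension 0, 2, ..., 14.
The cohomology groups are H^{2k}(P^7) = Z for k = 0,...,7, and 0 otherwise.
Euler characteristic = sum of Betti numbers = 1 per even-dimensional cohomology group.
chi(P^7) = 7 + 1 = 8

8


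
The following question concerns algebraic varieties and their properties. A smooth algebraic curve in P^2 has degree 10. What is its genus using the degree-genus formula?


Using the genus formula for smooth plane curves:
g = (d-1)(d-2)/2
g = (10-1)(10-2)/2
g = 9*8/2
g = 72/2 = 36

36


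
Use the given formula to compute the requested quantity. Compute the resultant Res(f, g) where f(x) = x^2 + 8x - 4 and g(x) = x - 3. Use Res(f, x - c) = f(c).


For Res(f, x - c), we evaluate f at x = c.
f(3) = 3^2 + 8*3 - 4
= 9 + 24 - 4
= 33 - 4 = 29
Res(f, g) = 29

29


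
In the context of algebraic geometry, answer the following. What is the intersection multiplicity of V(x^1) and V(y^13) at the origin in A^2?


The intersection multiplicity of V(x^a) and V(y^b) at the origin is:
I(O; V(x^1), V(y^13)) = dim_k(k[x,y]/(x^1, y^13))
A basis for k[x,y]/(x^1, y^13) is the set of monomials x^i * y^j
where 0 <= i < 1 and 0 <= j < 13.
The number of such monomials is 1 * 13 = 13

13


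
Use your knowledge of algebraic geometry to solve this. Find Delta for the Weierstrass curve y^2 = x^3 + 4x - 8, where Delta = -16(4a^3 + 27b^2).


Compute each component:
4a^3 = 4*4^3 = 4*64 = 256
27b^2 = 27*(-8)^2 = 27*64 = 1728
4a^3 + 27b^2 = 256 + 1728 = 1984
Delta = -16*1984 = -31744

-31744


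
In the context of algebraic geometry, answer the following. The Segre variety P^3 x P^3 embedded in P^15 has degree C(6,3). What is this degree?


The degree of the Segre variety P^3 x P^3 is C(m+n, m).
= C(6, 3)
= 20

20


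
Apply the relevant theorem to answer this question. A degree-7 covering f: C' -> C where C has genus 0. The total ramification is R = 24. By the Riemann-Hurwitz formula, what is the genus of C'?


Riemann-Hurwitz formula: 2g' - 2 = d(2g - 2) + R
Given: d = 7, g = 0, R = 24
2g' - 2 = 7*(2*0 - 2) + 24
2g' - 2 = 7*(-2) + 24
2g' - 2 = -14 + 24 = 10
2g' = 12
g' = 6

6


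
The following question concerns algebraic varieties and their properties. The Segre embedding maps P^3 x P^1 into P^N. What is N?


The Segre embedding maps P^m x P^n into P^N via
all products of coordinates from each factor.
N = (m+1)(n+1) - 1
N = (3+1)(1+1) - 1
N = 4*2 - 1
N = 8 - 1 = 7

7


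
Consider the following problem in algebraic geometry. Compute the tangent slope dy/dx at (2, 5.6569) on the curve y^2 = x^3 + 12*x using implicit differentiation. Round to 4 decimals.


Using implicit differentiation of y^2 = x^3 + 12*x:
2y * dy/dx = 3x^2 + 12
dy/dx = (3x^2 + 12)/(2y)
Numerator: 3*2^2 + 12 = 24
Denominator: 2*5.6569 = 11.3138
dy/dx = 24/11.3138 = 2.1213

2.1213


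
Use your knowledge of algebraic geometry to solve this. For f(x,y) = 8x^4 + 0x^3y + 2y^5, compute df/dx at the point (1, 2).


df/dx = 4*8*x^3 + 3*0*x^2*y
At (1,2): 4*8*1^3 + 3*0*1^2*2
= 32 + 0
= 32

32


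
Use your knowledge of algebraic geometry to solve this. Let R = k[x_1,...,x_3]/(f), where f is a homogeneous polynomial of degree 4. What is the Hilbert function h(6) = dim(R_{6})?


For R = k[x_1,...,x_n]/(f) with f homogeneous of degree e:
The Hilbert series is (1 - t^e)/(1 - t)^n.
So h(d) = C(d+n-1, n-1) - C(d-e+n-1, n-1) for d >= e.
With n=3, e=4, d=6:
C(6+3-1, 3-1) = C(8, 2) = 28
C(6-4+3-1, 3-1) = C(4, 2) = 6
h(6) = 28 - 6 = 22

22


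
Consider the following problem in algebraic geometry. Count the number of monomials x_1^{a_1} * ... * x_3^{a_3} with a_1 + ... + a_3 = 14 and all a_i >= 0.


The number of degree-14 monomials in 3 variables is C(d+n-1, n-1).
= C(14+3-1, 3-1) = C(16, 2)
= 120

120


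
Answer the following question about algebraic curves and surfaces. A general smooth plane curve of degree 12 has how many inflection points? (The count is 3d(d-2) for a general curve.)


For a general smooth plane curve C of degree d, the inflection points are
the intersection of C with its Hessian curve, which has degree 3(d-2).
By Bezout, the total intersection number is d * 3(d-2) = 12 * 30 = 360.
For a general curve every flex is ordinary, so each contributes
multiplicity 1 to C·Hess(C), and the number of distinct inflection
points is 3d(d-2).
Inflection points = 3*12*(12-2) = 3*12*10 = 360

360
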